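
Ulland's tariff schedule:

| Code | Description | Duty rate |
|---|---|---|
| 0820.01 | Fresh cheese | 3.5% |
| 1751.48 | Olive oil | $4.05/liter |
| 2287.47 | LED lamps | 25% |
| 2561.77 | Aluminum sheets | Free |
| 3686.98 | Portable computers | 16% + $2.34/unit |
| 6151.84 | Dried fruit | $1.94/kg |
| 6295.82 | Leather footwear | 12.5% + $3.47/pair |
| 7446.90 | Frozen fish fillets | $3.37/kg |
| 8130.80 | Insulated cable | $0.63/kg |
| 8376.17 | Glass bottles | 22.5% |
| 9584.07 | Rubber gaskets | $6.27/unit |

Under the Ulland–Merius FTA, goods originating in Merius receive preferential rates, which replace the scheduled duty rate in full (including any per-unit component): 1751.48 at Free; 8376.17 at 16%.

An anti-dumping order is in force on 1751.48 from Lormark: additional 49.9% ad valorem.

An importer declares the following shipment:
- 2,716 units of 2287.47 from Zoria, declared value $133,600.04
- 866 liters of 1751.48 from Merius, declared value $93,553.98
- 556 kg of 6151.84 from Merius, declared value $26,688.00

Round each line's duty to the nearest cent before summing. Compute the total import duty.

Line 1 (2287.47, Zoria, 2,716 units, $133,600.04):
Base rate for 2287.47 is 25%.
Duty = $133,600.04 × 25% = $33,400.01.
Line 2 (1751.48, Merius, 866 liters, $93,553.98):
Base rate for 1751.48 is $4.05/liter.
Origin Merius qualifies under the Ulland–Merius agreement and 1751.48 is covered: preferential rate Free applies instead.
The additional-duty order on 1751.48 targets Lormark, not Merius; it does not apply.
Duty = $93,553.98 × 0% = $0.00.
Line 3 (6151.84, Merius, 556 kg, $26,688.00):
Base rate for 6151.84 is $1.94/kg.
Origin Merius is the FTA partner but 6151.84 is not on the preference list; base rate stands.
Duty = 556 × $1.94 = $1,078.64.
Total = $33,400.01 + $0.00 + $1,078.64 = $34,478.65.

$34,478.65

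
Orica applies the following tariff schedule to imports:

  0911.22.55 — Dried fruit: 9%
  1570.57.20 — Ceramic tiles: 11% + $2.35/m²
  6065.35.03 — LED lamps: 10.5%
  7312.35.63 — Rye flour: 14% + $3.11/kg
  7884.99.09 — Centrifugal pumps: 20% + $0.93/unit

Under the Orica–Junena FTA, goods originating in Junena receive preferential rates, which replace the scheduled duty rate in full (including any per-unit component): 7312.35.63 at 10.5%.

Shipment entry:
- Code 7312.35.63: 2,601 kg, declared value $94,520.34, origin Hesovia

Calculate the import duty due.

Line 1 (7312.35.63, Hesovia, 2,601 kg, $94,520.34):
Base rate for 7312.35.63 is 14% + $3.11/kg.
7312.35.63 has an FTA preferential rate, but origin Hesovia is not Junena; base rate stands.
Duty = $94,520.34 × 14% + 2,601 × $3.11 = $21,321.96.

$21,321.96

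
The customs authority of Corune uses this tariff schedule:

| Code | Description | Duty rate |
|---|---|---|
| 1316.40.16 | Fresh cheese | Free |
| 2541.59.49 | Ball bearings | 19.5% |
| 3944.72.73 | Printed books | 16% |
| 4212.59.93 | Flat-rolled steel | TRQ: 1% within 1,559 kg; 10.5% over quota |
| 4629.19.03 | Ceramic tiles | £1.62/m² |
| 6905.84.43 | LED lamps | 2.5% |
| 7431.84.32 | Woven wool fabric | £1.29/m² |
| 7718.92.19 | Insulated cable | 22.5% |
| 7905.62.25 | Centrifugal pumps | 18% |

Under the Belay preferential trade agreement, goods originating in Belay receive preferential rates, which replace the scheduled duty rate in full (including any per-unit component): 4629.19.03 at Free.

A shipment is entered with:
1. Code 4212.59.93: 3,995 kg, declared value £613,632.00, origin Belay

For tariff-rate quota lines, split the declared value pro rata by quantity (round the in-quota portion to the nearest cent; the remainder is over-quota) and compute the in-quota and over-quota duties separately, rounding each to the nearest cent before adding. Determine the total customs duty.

£41,682.43

Line 1 (4212.59.93, Belay, 3,995 kg, £613,632.00):
Code 4212.59.93 is under a tariff-rate quota (threshold 1,559 kg). In-quota: 1,559 kg at 1%; over-quota: 2,436 kg at 10.5%.
Pro-rata value split: in-quota = £613,632.00 × 1,559/3,995 = £239,462.40; over-quota = £613,632.00 − £239,462.40 = £374,169.60.
In-quota duty = £239,462.40 × 1% = £2,394.62. Over-quota duty = £374,169.60 × 10.5% = £39,287.81.
Line duty = £2,394.62 + £39,287.81 = £41,682.43.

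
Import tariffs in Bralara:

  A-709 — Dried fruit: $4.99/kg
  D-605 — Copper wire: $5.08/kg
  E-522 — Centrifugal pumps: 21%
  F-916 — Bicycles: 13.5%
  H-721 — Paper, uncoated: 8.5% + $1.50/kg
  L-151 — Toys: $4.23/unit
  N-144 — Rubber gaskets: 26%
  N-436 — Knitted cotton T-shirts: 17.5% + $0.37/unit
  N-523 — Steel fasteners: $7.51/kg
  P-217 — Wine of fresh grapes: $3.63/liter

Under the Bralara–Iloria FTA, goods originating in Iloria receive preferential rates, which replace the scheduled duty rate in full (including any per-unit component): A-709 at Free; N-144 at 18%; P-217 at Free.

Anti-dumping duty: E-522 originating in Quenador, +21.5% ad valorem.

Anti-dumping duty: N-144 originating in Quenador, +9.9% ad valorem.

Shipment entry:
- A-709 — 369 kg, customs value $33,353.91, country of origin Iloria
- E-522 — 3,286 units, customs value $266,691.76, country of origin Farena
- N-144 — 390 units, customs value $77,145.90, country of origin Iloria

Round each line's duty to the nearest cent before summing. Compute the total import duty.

Line 1 (A-709, Iloria, 369 kg, $33,353.91):
Base rate for A-709 is $4.99/kg.
Origin Iloria qualifies under the Bralara–Iloria agreement and A-709 is covered: preferential rate Free applies instead.
Duty = $33,353.91 × 0% = $0.00.
Line 2 (E-522, Farena, 3,286 units, $266,691.76):
Base rate for E-522 is 21%.
The additional-duty order on E-522 targets Quenador, not Farena; it does not apply.
Duty = $266,691.76 × 21% = $56,005.27.
Line 3 (N-144, Iloria, 390 units, $77,145.90):
Base rate for N-144 is 26%.
Origin Iloria qualifies under the Bralara–Iloria agreement and N-144 is covered: preferential rate 18% applies instead.
The additional-duty order on N-144 targets Quenador, not Iloria; it does not apply.
Duty = $77,145.90 × 18% = $13,886.26.
Total = $0.00 + $56,005.27 + $13,886.26 = $69,891.53.

$69,891.53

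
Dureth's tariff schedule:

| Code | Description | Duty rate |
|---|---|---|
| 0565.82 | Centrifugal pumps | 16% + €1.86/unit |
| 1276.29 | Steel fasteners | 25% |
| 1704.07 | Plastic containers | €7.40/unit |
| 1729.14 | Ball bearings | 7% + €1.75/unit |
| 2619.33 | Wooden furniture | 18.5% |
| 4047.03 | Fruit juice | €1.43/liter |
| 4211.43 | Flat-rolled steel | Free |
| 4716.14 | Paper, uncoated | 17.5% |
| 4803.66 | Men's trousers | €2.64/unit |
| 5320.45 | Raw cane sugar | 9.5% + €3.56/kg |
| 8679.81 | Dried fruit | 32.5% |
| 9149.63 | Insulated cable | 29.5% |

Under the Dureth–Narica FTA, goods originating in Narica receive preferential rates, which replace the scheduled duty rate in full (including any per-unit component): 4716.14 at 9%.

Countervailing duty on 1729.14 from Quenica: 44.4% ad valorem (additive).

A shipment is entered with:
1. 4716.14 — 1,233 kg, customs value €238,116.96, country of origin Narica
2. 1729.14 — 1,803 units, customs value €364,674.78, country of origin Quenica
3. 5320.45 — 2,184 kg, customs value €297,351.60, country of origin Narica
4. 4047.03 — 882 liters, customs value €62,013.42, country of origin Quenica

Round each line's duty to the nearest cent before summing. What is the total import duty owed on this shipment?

Line 1 (4716.14, Narica, 1,233 kg, €238,116.96):
Base rate for 4716.14 is 17.5%.
Origin Narica qualifies under the Dureth–Narica agreement and 4716.14 is covered: preferential rate 9% applies instead.
Duty = €238,116.96 × 9% = €21,430.53.
Line 2 (1729.14, Quenica, 1,803 units, €364,674.78):
Base rate for 1729.14 is 7% + €1.75/unit.
Additional duty on 1729.14 from Quenica: +44.4%. Applied ad valorem rate: 7% + 44.4% = 51.4%.
Duty = €364,674.78 × 51.4% + 1,803 × €1.75 = €190,598.09.
Line 3 (5320.45, Narica, 2,184 kg, €297,351.60):
Base rate for 5320.45 is 9.5% + €3.56/kg.
Origin Narica is the FTA partner but 5320.45 is not on the preference list; base rate stands.
Duty = €297,351.60 × 9.5% + 2,184 × €3.56 = €36,023.44.
Line 4 (4047.03, Quenica, 882 liters, €62,013.42):
Base rate for 4047.03 is €1.43/liter.
Duty = 882 × €1.43 = €1,261.26.
Total = €21,430.53 + €190,598.09 + €36,023.44 + €1,261.26 = €249,313.32.

€249,313.32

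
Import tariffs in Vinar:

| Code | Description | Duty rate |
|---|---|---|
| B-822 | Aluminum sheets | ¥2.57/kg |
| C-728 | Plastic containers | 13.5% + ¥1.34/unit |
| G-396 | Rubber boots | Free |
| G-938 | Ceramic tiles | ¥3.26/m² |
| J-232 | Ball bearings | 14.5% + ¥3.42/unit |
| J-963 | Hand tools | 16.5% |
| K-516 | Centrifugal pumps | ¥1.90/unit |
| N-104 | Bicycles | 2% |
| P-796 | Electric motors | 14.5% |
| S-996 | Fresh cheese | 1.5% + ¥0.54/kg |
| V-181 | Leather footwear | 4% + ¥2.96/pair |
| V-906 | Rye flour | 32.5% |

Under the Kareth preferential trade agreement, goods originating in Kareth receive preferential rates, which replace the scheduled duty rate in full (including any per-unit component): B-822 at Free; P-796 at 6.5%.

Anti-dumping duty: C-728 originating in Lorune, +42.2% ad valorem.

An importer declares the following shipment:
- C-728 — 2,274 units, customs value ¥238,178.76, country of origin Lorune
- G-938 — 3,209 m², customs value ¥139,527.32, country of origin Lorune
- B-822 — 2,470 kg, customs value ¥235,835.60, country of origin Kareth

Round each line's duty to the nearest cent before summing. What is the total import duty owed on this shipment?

¥146,174.07

Line 1 (C-728, Lorune, 2,274 units, ¥238,178.76):
Base rate for C-728 is 13.5% + ¥1.34/unit.
Additional duty on C-728 from Lorune: +42.2%. Applied ad valorem rate: 13.5% + 42.2% = 55.7%.
Duty = ¥238,178.76 × 55.7% + 2,274 × ¥1.34 = ¥135,712.73.
Line 2 (G-938, Lorune, 3,209 m², ¥139,527.32):
Base rate for G-938 is ¥3.26/m².
Duty = 3,209 × ¥3.26 = ¥10,461.34.
Line 3 (B-822, Kareth, 2,470 kg, ¥235,835.60):
Base rate for B-822 is ¥2.57/kg.
Origin Kareth qualifies under the Vinar–Kareth agreement and B-822 is covered: preferential rate Free applies instead.
Duty = ¥235,835.60 × 0% = ¥0.00.
Total = ¥135,712.73 + ¥10,461.34 + ¥0.00 = ¥146,174.07.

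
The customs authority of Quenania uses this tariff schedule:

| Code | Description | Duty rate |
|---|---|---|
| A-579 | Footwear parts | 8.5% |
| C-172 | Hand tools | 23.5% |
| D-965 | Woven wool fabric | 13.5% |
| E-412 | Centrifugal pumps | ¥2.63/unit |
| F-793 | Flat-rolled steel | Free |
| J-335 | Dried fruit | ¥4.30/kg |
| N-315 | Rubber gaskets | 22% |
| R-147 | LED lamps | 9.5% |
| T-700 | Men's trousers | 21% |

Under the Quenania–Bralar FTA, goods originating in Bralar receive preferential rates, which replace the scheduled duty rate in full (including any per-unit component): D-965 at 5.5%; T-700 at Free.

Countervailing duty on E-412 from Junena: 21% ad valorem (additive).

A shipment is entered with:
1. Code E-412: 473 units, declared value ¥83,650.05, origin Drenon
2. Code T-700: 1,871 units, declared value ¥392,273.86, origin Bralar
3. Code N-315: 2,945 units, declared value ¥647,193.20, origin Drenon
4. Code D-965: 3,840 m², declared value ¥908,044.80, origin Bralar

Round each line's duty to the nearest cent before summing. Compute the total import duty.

¥193,568.95

Line 1 (E-412, Drenon, 473 units, ¥83,650.05):
Base rate for E-412 is ¥2.63/unit.
The additional-duty order on E-412 targets Junena, not Drenon; it does not apply.
Duty = 473 × ¥2.63 = ¥1,243.99.
Line 2 (T-700, Bralar, 1,871 units, ¥392,273.86):
Base rate for T-700 is 21%.
Origin Bralar qualifies under the Quenania–Bralar agreement and T-700 is covered: preferential rate Free applies instead.
Duty = ¥392,273.86 × 0% = ¥0.00.
Line 3 (N-315, Drenon, 2,945 units, ¥647,193.20):
Base rate for N-315 is 22%.
Duty = ¥647,193.20 × 22% = ¥142,382.50.
Line 4 (D-965, Bralar, 3,840 m², ¥908,044.80):
Base rate for D-965 is 13.5%.
Origin Bralar qualifies under the Quenania–Bralar agreement and D-965 is covered: preferential rate 5.5% applies instead.
Duty = ¥908,044.80 × 5.5% = ¥49,942.46.
Total = ¥1,243.99 + ¥0.00 + ¥142,382.50 + ¥49,942.46 = ¥193,568.95.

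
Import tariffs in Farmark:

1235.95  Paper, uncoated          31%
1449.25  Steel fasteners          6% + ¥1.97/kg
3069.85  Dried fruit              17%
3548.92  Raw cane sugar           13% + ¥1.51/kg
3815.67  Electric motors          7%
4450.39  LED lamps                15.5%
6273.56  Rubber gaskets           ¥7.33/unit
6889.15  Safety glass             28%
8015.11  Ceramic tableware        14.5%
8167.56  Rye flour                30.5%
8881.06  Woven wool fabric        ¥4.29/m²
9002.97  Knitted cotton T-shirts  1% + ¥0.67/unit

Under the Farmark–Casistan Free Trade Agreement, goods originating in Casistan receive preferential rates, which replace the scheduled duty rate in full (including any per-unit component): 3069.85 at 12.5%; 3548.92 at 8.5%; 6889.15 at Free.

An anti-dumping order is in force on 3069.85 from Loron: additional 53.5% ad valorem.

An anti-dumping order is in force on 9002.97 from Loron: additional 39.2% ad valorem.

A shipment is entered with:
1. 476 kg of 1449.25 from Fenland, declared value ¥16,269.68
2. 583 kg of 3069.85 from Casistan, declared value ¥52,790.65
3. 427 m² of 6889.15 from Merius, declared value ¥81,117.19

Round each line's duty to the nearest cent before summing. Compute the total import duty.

Line 1 (1449.25, Fenland, 476 kg, ¥16,269.68):
Base rate for 1449.25 is 6% + ¥1.97/kg.
Duty = ¥16,269.68 × 6% + 476 × ¥1.97 = ¥1,913.90.
Line 2 (3069.85, Casistan, 583 kg, ¥52,790.65):
Base rate for 3069.85 is 17%.
Origin Casistan qualifies under the Farmark–Casistan agreement and 3069.85 is covered: preferential rate 12.5% applies instead.
The additional-duty order on 3069.85 targets Loron, not Casistan; it does not apply.
Duty = ¥52,790.65 × 12.5% = ¥6,598.83.
Line 3 (6889.15, Merius, 427 m², ¥81,117.19):
Base rate for 6889.15 is 28%.
6889.15 has an FTA preferential rate, but origin Merius is not Casistan; base rate stands.
Duty = ¥81,117.19 × 28% = ¥22,712.81.
Total = ¥1,913.90 + ¥6,598.83 + ¥22,712.81 = ¥31,225.54.

¥31,225.54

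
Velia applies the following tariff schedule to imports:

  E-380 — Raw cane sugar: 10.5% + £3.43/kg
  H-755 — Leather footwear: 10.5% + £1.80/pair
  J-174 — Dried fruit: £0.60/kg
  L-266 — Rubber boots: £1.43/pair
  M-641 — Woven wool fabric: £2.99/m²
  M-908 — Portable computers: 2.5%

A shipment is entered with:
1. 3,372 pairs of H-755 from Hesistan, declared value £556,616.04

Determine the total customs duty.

Line 1 (H-755, Hesistan, 3,372 pairs, £556,616.04):
Base rate for H-755 is 10.5% + £1.80/pair.
Duty = £556,616.04 × 10.5% + 3,372 × £1.80 = £64,514.28.

£64,514.28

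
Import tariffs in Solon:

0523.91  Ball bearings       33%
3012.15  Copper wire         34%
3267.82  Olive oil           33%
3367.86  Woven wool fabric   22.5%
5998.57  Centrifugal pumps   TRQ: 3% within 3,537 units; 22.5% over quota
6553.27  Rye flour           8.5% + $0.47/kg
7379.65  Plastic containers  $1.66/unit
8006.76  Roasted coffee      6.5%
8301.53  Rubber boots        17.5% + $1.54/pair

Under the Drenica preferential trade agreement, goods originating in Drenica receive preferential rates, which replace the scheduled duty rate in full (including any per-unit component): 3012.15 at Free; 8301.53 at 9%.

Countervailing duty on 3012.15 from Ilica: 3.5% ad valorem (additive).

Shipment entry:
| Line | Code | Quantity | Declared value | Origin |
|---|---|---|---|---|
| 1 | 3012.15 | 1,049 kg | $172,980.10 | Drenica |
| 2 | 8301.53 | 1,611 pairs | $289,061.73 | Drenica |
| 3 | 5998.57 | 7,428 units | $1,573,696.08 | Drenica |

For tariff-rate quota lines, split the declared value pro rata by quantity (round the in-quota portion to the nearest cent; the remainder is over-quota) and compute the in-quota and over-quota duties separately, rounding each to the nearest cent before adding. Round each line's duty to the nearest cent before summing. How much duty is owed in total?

$233,974.15

Line 1 (3012.15, Drenica, 1,049 kg, $172,980.10):
Base rate for 3012.15 is 34%.
Origin Drenica qualifies under the Solon–Drenica agreement and 3012.15 is covered: preferential rate Free applies instead.
The additional-duty order on 3012.15 targets Ilica, not Drenica; it does not apply.
Duty = $172,980.10 × 0% = $0.00.
Line 2 (8301.53, Drenica, 1,611 pairs, $289,061.73):
Base rate for 8301.53 is 17.5% + $1.54/pair.
Origin Drenica qualifies under the Solon–Drenica agreement and 8301.53 is covered: preferential rate 9% applies instead.
Duty = $289,061.73 × 9% = $26,015.56.
Line 3 (5998.57, Drenica, 7,428 units, $1,573,696.08):
Code 5998.57 is under a tariff-rate quota (threshold 3,537 units). In-quota: 3,537 units at 3%; over-quota: 3,891 units at 22.5%.
Pro-rata value split: in-quota = $1,573,696.08 × 3,537/7,428 = $749,348.82; over-quota = $1,573,696.08 − $749,348.82 = $824,347.26.
In-quota duty = $749,348.82 × 3% = $22,480.46. Over-quota duty = $824,347.26 × 22.5% = $185,478.13.
Line duty = $22,480.46 + $185,478.13 = $207,958.59.
Total = $0.00 + $26,015.56 + $207,958.59 = $233,974.15.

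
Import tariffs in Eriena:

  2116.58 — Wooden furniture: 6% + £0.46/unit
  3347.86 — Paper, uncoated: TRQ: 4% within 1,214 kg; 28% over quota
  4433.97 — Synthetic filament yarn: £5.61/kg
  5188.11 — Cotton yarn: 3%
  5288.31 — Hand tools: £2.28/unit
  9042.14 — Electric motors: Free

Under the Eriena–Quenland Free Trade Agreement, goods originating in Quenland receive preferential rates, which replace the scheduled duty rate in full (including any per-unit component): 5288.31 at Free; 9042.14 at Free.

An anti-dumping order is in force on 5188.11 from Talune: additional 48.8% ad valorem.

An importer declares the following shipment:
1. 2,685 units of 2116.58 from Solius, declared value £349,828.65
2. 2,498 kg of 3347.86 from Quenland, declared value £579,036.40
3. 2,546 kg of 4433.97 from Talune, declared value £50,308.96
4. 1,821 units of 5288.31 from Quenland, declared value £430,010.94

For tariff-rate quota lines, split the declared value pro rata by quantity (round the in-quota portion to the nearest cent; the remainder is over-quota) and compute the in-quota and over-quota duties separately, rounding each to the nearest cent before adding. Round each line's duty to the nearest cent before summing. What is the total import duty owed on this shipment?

£131,100.83

Line 1 (2116.58, Solius, 2,685 units, £349,828.65):
Base rate for 2116.58 is 6% + £0.46/unit.
Duty = £349,828.65 × 6% + 2,685 × £0.46 = £22,224.82.
Line 2 (3347.86, Quenland, 2,498 kg, £579,036.40):
Code 3347.86 is under a tariff-rate quota (threshold 1,214 kg). In-quota: 1,214 kg at 4%; over-quota: 1,284 kg at 28%.
Pro-rata value split: in-quota = £579,036.40 × 1,214/2,498 = £281,405.20; over-quota = £579,036.40 − £281,405.20 = £297,631.20.
In-quota duty = £281,405.20 × 4% = £11,256.21. Over-quota duty = £297,631.20 × 28% = £83,336.74.
Line duty = £11,256.21 + £83,336.74 = £94,592.95.
Line 3 (4433.97, Talune, 2,546 kg, £50,308.96):
Base rate for 4433.97 is £5.61/kg.
Duty = 2,546 × £5.61 = £14,283.06.
Line 4 (5288.31, Quenland, 1,821 units, £430,010.94):
Base rate for 5288.31 is £2.28/unit.
Origin Quenland qualifies under the Eriena–Quenland agreement and 5288.31 is covered: preferential rate Free applies instead.
Duty = £430,010.94 × 0% = £0.00.
Total = £22,224.82 + £94,592.95 + £14,283.06 + £0.00 = £131,100.83.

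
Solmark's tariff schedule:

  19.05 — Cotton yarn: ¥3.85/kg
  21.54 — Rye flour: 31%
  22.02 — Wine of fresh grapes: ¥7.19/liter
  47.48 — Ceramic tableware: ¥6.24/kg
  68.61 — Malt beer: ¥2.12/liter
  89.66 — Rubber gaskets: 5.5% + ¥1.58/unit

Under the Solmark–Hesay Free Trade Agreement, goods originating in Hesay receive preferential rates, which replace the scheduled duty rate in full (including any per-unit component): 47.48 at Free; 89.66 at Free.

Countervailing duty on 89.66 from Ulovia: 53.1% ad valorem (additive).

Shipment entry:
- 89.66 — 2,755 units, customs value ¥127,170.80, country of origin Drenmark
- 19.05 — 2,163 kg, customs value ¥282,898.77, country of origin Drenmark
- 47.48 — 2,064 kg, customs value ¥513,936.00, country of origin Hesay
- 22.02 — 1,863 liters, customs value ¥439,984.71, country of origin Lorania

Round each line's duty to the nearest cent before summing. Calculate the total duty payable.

¥33,069.81

Line 1 (89.66, Drenmark, 2,755 units, ¥127,170.80):
Base rate for 89.66 is 5.5% + ¥1.58/unit.
89.66 has an FTA preferential rate, but origin Drenmark is not Hesay; base rate stands.
The additional-duty order on 89.66 targets Ulovia, not Drenmark; it does not apply.
Duty = ¥127,170.80 × 5.5% + 2,755 × ¥1.58 = ¥11,347.29.
Line 2 (19.05, Drenmark, 2,163 kg, ¥282,898.77):
Base rate for 19.05 is ¥3.85/kg.
Duty = 2,163 × ¥3.85 = ¥8,327.55.
Line 3 (47.48, Hesay, 2,064 kg, ¥513,936.00):
Base rate for 47.48 is ¥6.24/kg.
Origin Hesay qualifies under the Solmark–Hesay agreement and 47.48 is covered: preferential rate Free applies instead.
Duty = ¥513,936.00 × 0% = ¥0.00.
Line 4 (22.02, Lorania, 1,863 liters, ¥439,984.71):
Base rate for 22.02 is ¥7.19/liter.
Duty = 1,863 × ¥7.19 = ¥13,394.97.
Total = ¥11,347.29 + ¥8,327.55 + ¥0.00 + ¥13,394.97 = ¥33,069.81.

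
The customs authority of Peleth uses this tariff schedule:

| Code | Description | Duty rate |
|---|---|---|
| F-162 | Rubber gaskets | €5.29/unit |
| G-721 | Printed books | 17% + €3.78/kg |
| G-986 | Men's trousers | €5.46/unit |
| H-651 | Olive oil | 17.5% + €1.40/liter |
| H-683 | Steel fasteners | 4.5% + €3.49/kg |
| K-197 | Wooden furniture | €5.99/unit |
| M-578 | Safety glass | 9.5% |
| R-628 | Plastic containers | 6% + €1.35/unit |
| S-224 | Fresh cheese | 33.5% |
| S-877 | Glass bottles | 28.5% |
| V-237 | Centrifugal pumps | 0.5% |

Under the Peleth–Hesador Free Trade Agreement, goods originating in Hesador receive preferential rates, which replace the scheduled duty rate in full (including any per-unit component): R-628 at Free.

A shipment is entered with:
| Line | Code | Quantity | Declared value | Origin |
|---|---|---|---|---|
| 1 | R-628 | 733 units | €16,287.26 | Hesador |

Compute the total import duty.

Line 1 (R-628, Hesador, 733 units, €16,287.26):
Base rate for R-628 is 6% + €1.35/unit.
Origin Hesador qualifies under the Peleth–Hesador agreement and R-628 is covered: preferential rate Free applies instead.
Duty = €16,287.26 × 0% = €0.00.

€0.00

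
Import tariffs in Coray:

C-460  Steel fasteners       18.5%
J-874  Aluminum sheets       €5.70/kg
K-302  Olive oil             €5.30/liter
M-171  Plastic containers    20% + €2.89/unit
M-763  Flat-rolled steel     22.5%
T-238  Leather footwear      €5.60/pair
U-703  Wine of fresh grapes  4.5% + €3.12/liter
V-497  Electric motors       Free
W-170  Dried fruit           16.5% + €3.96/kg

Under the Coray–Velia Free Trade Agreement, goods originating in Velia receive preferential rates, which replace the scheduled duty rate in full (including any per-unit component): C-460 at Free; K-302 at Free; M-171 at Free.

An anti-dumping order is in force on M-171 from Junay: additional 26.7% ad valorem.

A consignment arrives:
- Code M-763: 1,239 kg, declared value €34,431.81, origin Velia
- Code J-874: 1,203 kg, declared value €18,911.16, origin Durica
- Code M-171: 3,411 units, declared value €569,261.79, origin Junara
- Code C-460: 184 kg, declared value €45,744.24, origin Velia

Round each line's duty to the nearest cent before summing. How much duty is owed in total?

€138,314.41

Line 1 (M-763, Velia, 1,239 kg, €34,431.81):
Base rate for M-763 is 22.5%.
Origin Velia is the FTA partner but M-763 is not on the preference list; base rate stands.
Duty = €34,431.81 × 22.5% = €7,747.16.
Line 2 (J-874, Durica, 1,203 kg, €18,911.16):
Base rate for J-874 is €5.70/kg.
Duty = 1,203 × €5.70 = €6,857.10.
Line 3 (M-171, Junara, 3,411 units, €569,261.79):
Base rate for M-171 is 20% + €2.89/unit.
M-171 has an FTA preferential rate, but origin Junara is not Velia; base rate stands.
The additional-duty order on M-171 targets Junay, not Junara; it does not apply.
Duty = €569,261.79 × 20% + 3,411 × €2.89 = €123,710.15.
Line 4 (C-460, Velia, 184 kg, €45,744.24):
Base rate for C-460 is 18.5%.
Origin Velia qualifies under the Coray–Velia agreement and C-460 is covered: preferential rate Free applies instead.
Duty = €45,744.24 × 0% = €0.00.
Total = €7,747.16 + €6,857.10 + €123,710.15 + €0.00 = €138,314.41.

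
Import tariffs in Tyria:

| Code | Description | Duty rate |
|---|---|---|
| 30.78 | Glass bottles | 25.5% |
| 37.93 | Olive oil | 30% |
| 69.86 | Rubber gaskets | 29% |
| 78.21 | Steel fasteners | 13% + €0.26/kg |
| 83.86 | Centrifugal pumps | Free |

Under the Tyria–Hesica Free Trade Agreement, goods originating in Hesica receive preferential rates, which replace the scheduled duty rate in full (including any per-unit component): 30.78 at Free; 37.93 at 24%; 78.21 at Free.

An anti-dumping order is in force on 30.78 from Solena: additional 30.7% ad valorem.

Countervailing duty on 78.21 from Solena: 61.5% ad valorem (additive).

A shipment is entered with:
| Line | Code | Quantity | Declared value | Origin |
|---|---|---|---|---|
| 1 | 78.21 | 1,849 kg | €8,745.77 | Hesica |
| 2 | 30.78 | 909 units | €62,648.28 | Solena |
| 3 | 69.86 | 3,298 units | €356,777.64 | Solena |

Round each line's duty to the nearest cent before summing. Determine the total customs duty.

Line 1 (78.21, Hesica, 1,849 kg, €8,745.77):
Base rate for 78.21 is 13% + €0.26/kg.
Origin Hesica qualifies under the Tyria–Hesica agreement and 78.21 is covered: preferential rate Free applies instead.
The additional-duty order on 78.21 targets Solena, not Hesica; it does not apply.
Duty = €8,745.77 × 0% = €0.00.
Line 2 (30.78, Solena, 909 units, €62,648.28):
Base rate for 30.78 is 25.5%.
30.78 has an FTA preferential rate, but origin Solena is not Hesica; base rate stands.
Additional duty on 30.78 from Solena: +30.7%. Applied ad valorem rate: 25.5% + 30.7% = 56.2%.
Duty = €62,648.28 × 56.2% = €35,208.33.
Line 3 (69.86, Solena, 3,298 units, €356,777.64):
Base rate for 69.86 is 29%.
Duty = €356,777.64 × 29% = €103,465.52.
Total = €0.00 + €35,208.33 + €103,465.52 = €138,673.85.

€138,673.85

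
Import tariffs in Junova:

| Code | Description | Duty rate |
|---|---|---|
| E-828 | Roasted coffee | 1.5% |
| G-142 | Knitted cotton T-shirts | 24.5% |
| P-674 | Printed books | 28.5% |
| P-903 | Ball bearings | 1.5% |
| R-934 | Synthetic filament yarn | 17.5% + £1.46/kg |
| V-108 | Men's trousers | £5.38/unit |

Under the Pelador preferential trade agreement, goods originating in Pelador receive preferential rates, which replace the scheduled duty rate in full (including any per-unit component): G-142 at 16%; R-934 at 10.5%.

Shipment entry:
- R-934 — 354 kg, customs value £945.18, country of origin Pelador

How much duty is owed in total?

Line 1 (R-934, Pelador, 354 kg, £945.18):
Base rate for R-934 is 17.5% + £1.46/kg.
Origin Pelador qualifies under the Junova–Pelador agreement and R-934 is covered: preferential rate 10.5% applies instead.
Duty = £945.18 × 10.5% = £99.24.

£99.24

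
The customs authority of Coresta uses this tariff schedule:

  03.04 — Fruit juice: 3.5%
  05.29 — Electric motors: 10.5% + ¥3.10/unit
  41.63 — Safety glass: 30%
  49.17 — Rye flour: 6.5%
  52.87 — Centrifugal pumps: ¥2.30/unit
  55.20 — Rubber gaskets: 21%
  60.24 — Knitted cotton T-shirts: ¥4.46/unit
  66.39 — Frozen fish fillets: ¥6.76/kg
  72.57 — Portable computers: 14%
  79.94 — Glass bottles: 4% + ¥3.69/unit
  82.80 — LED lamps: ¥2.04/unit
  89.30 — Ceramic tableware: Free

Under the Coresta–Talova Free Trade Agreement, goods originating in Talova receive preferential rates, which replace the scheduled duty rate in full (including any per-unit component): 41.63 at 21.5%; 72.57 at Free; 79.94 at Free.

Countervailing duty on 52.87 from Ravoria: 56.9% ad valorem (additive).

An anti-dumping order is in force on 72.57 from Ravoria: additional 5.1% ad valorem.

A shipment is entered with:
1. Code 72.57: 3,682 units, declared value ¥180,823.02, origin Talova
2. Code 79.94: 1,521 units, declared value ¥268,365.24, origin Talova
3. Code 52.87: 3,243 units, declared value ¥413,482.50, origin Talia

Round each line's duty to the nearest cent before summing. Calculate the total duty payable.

¥7,458.90

Line 1 (72.57, Talova, 3,682 units, ¥180,823.02):
Base rate for 72.57 is 14%.
Origin Talova qualifies under the Coresta–Talova agreement and 72.57 is covered: preferential rate Free applies instead.
The additional-duty order on 72.57 targets Ravoria, not Talova; it does not apply.
Duty = ¥180,823.02 × 0% = ¥0.00.
Line 2 (79.94, Talova, 1,521 units, ¥268,365.24):
Base rate for 79.94 is 4% + ¥3.69/unit.
Origin Talova qualifies under the Coresta–Talova agreement and 79.94 is covered: preferential rate Free applies instead.
Duty = ¥268,365.24 × 0% = ¥0.00.
Line 3 (52.87, Talia, 3,243 units, ¥413,482.50):
Base rate for 52.87 is ¥2.30/unit.
The additional-duty order on 52.87 targets Ravoria, not Talia; it does not apply.
Duty = 3,243 × ¥2.30 = ¥7,458.90.
Total = ¥0.00 + ¥0.00 + ¥7,458.90 = ¥7,458.90.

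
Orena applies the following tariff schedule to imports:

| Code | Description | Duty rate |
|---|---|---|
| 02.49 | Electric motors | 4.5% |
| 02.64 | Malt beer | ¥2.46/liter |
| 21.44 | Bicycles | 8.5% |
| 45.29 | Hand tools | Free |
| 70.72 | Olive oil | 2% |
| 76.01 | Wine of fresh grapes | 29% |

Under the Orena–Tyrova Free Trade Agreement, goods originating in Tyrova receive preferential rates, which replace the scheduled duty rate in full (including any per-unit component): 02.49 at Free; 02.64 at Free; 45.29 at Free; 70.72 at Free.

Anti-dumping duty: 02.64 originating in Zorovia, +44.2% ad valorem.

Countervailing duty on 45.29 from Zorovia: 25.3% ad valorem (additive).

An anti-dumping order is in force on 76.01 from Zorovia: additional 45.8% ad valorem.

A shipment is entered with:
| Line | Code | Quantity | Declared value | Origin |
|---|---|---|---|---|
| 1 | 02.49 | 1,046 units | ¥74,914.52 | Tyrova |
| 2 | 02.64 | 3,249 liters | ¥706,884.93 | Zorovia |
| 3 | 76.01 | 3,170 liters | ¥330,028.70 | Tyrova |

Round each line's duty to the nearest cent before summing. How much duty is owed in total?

Line 1 (02.49, Tyrova, 1,046 units, ¥74,914.52):
Base rate for 02.49 is 4.5%.
Origin Tyrova qualifies under the Orena–Tyrova agreement and 02.49 is covered: preferential rate Free applies instead.
Duty = ¥74,914.52 × 0% = ¥0.00.
Line 2 (02.64, Zorovia, 3,249 liters, ¥706,884.93):
Base rate for 02.64 is ¥2.46/liter.
02.64 has an FTA preferential rate, but origin Zorovia is not Tyrova; base rate stands.
Additional duty on 02.64 from Zorovia: +44.2% ad valorem. Applied ad valorem rate = 44.2%.
Duty = ¥706,884.93 × 44.2% + 3,249 × ¥2.46 = ¥320,435.68.
Line 3 (76.01, Tyrova, 3,170 liters, ¥330,028.70):
Base rate for 76.01 is 29%.
Origin Tyrova is the FTA partner but 76.01 is not on the preference list; base rate stands.
The additional-duty order on 76.01 targets Zorovia, not Tyrova; it does not apply.
Duty = ¥330,028.70 × 29% = ¥95,708.32.
Total = ¥0.00 + ¥320,435.68 + ¥95,708.32 = ¥416,144.00.

¥416,144.00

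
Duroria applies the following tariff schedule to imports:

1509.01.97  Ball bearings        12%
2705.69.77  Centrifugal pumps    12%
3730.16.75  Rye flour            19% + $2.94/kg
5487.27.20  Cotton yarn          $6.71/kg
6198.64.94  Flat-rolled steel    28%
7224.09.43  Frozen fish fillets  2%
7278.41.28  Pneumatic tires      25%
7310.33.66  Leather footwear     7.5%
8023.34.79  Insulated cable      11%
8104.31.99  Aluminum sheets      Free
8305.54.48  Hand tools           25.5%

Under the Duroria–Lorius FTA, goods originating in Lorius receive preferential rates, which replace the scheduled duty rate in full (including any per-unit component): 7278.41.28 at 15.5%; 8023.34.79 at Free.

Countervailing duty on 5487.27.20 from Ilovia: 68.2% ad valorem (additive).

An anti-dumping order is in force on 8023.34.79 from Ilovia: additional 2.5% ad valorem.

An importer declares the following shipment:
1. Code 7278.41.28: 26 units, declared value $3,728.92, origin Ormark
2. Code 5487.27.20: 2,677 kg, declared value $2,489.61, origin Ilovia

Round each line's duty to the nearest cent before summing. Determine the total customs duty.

Line 1 (7278.41.28, Ormark, 26 units, $3,728.92):
Base rate for 7278.41.28 is 25%.
7278.41.28 has an FTA preferential rate, but origin Ormark is not Lorius; base rate stands.
Duty = $3,728.92 × 25% = $932.23.
Line 2 (5487.27.20, Ilovia, 2,677 kg, $2,489.61):
Base rate for 5487.27.20 is $6.71/kg.
Additional duty on 5487.27.20 from Ilovia: +68.2% ad valorem. Applied ad valorem rate = 68.2%.
Duty = $2,489.61 × 68.2% + 2,677 × $6.71 = $19,660.58.
Total = $932.23 + $19,660.58 = $20,592.81.

$20,592.81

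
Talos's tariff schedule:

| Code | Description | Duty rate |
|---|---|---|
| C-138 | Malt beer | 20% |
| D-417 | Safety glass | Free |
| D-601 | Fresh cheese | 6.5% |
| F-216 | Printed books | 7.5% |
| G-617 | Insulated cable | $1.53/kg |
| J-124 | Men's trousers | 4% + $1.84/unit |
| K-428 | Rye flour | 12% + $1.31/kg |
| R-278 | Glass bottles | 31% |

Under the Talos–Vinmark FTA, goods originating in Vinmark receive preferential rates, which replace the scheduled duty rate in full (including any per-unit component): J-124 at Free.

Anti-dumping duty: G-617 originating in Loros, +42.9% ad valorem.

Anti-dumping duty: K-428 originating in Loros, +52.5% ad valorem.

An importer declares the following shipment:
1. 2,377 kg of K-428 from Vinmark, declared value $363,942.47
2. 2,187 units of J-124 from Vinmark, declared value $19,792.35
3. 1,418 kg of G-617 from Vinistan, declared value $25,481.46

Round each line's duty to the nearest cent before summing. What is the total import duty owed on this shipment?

$48,956.51

Line 1 (K-428, Vinmark, 2,377 kg, $363,942.47):
Base rate for K-428 is 12% + $1.31/kg.
Origin Vinmark is the FTA partner but K-428 is not on the preference list; base rate stands.
The additional-duty order on K-428 targets Loros, not Vinmark; it does not apply.
Duty = $363,942.47 × 12% + 2,377 × $1.31 = $46,786.97.
Line 2 (J-124, Vinmark, 2,187 units, $19,792.35):
Base rate for J-124 is 4% + $1.84/unit.
Origin Vinmark qualifies under the Talos–Vinmark agreement and J-124 is covered: preferential rate Free applies instead.
Duty = $19,792.35 × 0% = $0.00.
Line 3 (G-617, Vinistan, 1,418 kg, $25,481.46):
Base rate for G-617 is $1.53/kg.
The additional-duty order on G-617 targets Loros, not Vinistan; it does not apply.
Duty = 1,418 × $1.53 = $2,169.54.
Total = $46,786.97 + $0.00 + $2,169.54 = $48,956.51.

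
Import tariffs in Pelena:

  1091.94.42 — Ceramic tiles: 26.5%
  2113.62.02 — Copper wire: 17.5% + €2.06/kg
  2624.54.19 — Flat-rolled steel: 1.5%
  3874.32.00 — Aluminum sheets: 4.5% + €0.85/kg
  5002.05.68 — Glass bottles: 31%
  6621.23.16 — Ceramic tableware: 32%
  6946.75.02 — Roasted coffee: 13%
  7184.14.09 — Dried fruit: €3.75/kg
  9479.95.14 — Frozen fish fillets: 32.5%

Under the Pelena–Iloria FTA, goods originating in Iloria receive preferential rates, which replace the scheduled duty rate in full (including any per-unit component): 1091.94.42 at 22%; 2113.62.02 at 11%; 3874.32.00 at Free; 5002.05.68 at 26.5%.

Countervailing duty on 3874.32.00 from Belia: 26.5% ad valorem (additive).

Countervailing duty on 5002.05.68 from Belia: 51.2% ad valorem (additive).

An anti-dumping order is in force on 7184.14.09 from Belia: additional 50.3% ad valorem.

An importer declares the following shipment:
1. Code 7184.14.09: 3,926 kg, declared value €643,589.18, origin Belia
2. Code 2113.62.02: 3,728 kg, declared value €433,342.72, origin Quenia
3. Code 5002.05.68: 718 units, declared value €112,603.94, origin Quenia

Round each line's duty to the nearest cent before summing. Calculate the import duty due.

Line 1 (7184.14.09, Belia, 3,926 kg, €643,589.18):
Base rate for 7184.14.09 is €3.75/kg.
Additional duty on 7184.14.09 from Belia: +50.3% ad valorem. Applied ad valorem rate = 50.3%.
Duty = €643,589.18 × 50.3% + 3,926 × €3.75 = €338,447.86.
Line 2 (2113.62.02, Quenia, 3,728 kg, €433,342.72):
Base rate for 2113.62.02 is 17.5% + €2.06/kg.
2113.62.02 has an FTA preferential rate, but origin Quenia is not Iloria; base rate stands.
Duty = €433,342.72 × 17.5% + 3,728 × €2.06 = €83,514.66.
Line 3 (5002.05.68, Quenia, 718 units, €112,603.94):
Base rate for 5002.05.68 is 31%.
5002.05.68 has an FTA preferential rate, but origin Quenia is not Iloria; base rate stands.
The additional-duty order on 5002.05.68 targets Belia, not Quenia; it does not apply.
Duty = €112,603.94 × 31% = €34,907.22.
Total = €338,447.86 + €83,514.66 + €34,907.22 = €456,869.74.

€456,869.74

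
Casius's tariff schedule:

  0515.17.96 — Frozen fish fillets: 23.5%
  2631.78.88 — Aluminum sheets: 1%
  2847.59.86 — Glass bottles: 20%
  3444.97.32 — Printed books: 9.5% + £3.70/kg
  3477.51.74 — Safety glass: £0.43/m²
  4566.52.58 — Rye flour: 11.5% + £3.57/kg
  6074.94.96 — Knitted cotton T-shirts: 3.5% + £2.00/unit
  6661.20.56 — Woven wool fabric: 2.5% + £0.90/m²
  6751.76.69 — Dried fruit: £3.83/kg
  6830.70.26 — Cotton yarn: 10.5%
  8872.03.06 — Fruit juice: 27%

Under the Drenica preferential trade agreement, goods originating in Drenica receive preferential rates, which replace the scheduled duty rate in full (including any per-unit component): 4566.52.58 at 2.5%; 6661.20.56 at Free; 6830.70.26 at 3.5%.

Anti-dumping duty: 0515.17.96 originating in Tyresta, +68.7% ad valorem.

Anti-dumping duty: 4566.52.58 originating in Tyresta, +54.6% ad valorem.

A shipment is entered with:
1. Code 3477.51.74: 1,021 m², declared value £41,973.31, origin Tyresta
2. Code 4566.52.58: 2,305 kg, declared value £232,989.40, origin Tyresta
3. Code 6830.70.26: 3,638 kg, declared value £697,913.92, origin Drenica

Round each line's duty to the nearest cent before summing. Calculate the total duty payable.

£187,100.86

Line 1 (3477.51.74, Tyresta, 1,021 m², £41,973.31):
Base rate for 3477.51.74 is £0.43/m².
Duty = 1,021 × £0.43 = £439.03.
Line 2 (4566.52.58, Tyresta, 2,305 kg, £232,989.40):
Base rate for 4566.52.58 is 11.5% + £3.57/kg.
4566.52.58 has an FTA preferential rate, but origin Tyresta is not Drenica; base rate stands.
Additional duty on 4566.52.58 from Tyresta: +54.6%. Applied ad valorem rate: 11.5% + 54.6% = 66.1%.
Duty = £232,989.40 × 66.1% + 2,305 × £3.57 = £162,234.84.
Line 3 (6830.70.26, Drenica, 3,638 kg, £697,913.92):
Base rate for 6830.70.26 is 10.5%.
Origin Drenica qualifies under the Casius–Drenica agreement and 6830.70.26 is covered: preferential rate 3.5% applies instead.
Duty = £697,913.92 × 3.5% = £24,426.99.
Total = £439.03 + £162,234.84 + £24,426.99 = £187,100.86.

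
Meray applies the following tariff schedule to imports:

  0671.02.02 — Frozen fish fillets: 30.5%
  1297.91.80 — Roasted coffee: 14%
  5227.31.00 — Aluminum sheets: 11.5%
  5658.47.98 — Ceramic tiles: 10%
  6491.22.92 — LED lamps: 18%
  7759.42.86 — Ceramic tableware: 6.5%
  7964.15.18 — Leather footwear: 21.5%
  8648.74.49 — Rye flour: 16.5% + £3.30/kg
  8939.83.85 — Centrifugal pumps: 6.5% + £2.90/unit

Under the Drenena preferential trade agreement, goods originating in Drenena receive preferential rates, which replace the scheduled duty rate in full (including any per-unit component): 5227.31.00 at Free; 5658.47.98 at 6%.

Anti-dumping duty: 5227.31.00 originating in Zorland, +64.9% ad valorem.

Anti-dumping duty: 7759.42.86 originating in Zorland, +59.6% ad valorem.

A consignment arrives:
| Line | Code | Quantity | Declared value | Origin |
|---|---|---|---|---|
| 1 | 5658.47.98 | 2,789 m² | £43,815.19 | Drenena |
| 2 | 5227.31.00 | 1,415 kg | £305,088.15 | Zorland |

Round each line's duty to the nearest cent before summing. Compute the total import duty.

£235,716.26

Line 1 (5658.47.98, Drenena, 2,789 m², £43,815.19):
Base rate for 5658.47.98 is 10%.
Origin Drenena qualifies under the Meray–Drenena agreement and 5658.47.98 is covered: preferential rate 6% applies instead.
Duty = £43,815.19 × 6% = £2,628.91.
Line 2 (5227.31.00, Zorland, 1,415 kg, £305,088.15):
Base rate for 5227.31.00 is 11.5%.
5227.31.00 has an FTA preferential rate, but origin Zorland is not Drenena; base rate stands.
Additional duty on 5227.31.00 from Zorland: +64.9%. Applied ad valorem rate: 11.5% + 64.9% = 76.4%.
Duty = £305,088.15 × 76.4% = £233,087.35.
Total = £2,628.91 + £233,087.35 = £235,716.26.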